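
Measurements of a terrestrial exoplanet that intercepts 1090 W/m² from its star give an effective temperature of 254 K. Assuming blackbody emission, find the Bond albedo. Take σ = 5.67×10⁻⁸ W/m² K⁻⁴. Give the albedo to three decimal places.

Rearranging the radiative balance, α = 1 − 4σT⁴/S.
σT⁴ = 236.0 W/m², so 4σT⁴ = 944.0 W/m².
1−α = 944.0/1090 = 0.8661, so α = 0.1339.

0.134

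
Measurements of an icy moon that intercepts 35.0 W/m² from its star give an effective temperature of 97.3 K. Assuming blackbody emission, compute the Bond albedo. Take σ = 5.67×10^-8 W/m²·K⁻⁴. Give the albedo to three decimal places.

0.419

Energy balance: S(1−α)/4 = σT⁴, so 1−α = 4σT⁴/S.
4σT⁴ = 4·5.67×10⁻⁸·(97.3)⁴ = 20.33 W/m².
Hence α = 1 − 20.33/35.00 = 0.4192.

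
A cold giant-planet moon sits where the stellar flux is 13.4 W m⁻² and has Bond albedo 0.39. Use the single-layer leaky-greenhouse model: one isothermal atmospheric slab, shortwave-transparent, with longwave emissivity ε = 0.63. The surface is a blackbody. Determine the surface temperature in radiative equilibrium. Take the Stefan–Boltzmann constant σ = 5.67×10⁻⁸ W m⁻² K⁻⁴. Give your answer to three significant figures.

85.2 K

Effective emission temperature (TOA balance): σT_e⁴ = S(1−α)/4 = 2.043 W m⁻² → T_e = 77.48 K.
The surface balance (absorbed SW + ε·downward IR = σT_s⁴) with T_a⁴ = T_s⁴/2 reduces to T_s = T_e·[2/(2−ε)]^¼ = 85.17 K.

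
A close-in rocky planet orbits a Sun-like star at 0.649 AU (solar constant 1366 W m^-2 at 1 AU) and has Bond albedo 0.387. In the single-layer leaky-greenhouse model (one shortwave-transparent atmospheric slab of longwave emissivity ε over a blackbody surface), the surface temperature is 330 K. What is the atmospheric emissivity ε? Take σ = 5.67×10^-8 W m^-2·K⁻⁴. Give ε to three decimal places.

0.522

Flux at the orbit: S = 1366/(0.649)² = 3243 W m^-2.
Effective temperature: T_e = [S(1−α)/(4σ)]^(1/4) = 306.0 K.
Since (2−ε)/2 = (T_e/T_s)⁴ = 0.7391, ε = 0.5217.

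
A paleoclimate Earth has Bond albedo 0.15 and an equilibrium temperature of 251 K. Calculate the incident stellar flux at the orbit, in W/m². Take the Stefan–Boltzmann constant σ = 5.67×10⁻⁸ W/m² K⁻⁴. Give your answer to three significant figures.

1060 W/m²

From S(1−α)/4 = σT⁴: S = 4σT⁴/(1−α).
The emitted flux is σT⁴ = 225.0 W/m².
So S = 4×225.0/(1−0.15) = 1059 W/m².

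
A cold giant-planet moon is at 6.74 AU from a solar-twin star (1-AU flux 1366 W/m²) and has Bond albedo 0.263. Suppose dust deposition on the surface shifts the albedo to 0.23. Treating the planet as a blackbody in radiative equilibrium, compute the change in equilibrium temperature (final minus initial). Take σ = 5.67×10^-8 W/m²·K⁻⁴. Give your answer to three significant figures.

By the inverse-square law, S = 1366/6.74² = 30.07 W/m².
Initial: T₁ = [S(1−0.263)/(4σ)]^(1/4) = 99.42 K.
Final:   T₂ = [S(1−0.23)/(4σ)]^(1/4) = 100.5 K.
ΔT = T₂ − T₁ = 1.095 K.

1.09 kelvin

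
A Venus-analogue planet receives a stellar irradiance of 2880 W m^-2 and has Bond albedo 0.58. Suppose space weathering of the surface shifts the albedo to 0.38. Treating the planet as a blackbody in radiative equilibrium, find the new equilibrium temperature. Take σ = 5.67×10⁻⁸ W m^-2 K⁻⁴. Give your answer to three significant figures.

298 K

T₂ = [S(1−α₂)/(4σ)]^(1/4) = [2880·0.62/(4σ)]^(1/4) = 297.9 K.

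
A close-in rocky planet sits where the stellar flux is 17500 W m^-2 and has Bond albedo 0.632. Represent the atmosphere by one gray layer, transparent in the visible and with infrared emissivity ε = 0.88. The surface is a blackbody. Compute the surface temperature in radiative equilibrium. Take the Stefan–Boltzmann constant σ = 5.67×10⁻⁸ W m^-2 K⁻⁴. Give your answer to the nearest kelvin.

The planet radiates to space at T_e = [S(1−α)/(4σ)]^(1/4) = 410.5 K.
Surface balance with a leaky layer gives σT_s⁴ = σT_e⁴·2/(2−ε), so T_s = T_e·[2/(2−0.88)]^(1/4) = 474.5 K.

475 K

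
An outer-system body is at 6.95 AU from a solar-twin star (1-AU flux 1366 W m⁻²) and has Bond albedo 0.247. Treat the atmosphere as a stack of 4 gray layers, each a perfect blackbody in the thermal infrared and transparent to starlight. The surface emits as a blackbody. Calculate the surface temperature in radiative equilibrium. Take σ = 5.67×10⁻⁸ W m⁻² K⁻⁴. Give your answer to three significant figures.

Flux at the orbit: S = 1366/(6.95)² = 28.28 W m⁻².
The effective emission temperature is T_e = [S(1−α)/(4σ)]^¼ = 98.44 K.
Layer-by-layer balance gives σT_s⁴ = (N+1)σT_e⁴, so T_s = 5^¼·98.44 = 147.2 K.

147 K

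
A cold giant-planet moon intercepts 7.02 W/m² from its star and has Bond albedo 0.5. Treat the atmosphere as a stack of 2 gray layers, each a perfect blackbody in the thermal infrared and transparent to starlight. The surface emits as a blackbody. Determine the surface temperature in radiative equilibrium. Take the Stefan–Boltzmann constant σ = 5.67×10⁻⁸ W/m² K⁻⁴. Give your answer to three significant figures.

Top-of-atmosphere balance: σT_e⁴ = S(1−α)/4 = 0.8775 W/m² → T_e = 62.72 K.
For an N-layer opaque stack, T_s⁴ = (N+1)T_e⁴, hence T_s = (3)^(1/4)×62.72 K = 82.55 K.

82.5 K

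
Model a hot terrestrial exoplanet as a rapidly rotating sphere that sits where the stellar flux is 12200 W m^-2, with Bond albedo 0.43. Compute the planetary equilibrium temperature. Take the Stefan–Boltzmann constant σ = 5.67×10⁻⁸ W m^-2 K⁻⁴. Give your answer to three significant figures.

418 kelvin

Absorbed flux (global mean): S(1−α)/4 = 12200·0.57/4 = 1739 W m^-2.
Balancing against σT⁴: T = (1739/5.67×10⁻⁸)^(1/4) = 418.5 K.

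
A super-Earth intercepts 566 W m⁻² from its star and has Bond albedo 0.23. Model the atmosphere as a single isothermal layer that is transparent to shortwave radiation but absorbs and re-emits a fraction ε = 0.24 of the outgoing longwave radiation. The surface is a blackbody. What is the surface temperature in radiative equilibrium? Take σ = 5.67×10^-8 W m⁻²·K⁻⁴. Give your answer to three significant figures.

The planet radiates to space at T_e = [S(1−α)/(4σ)]^(1/4) = 209.4 K.
The surface balance (absorbed SW + ε·downward IR = σT_s⁴) with T_a⁴ = T_s⁴/2 reduces to T_s = T_e·[2/(2−ε)]^¼ = 216.2 K.

216 K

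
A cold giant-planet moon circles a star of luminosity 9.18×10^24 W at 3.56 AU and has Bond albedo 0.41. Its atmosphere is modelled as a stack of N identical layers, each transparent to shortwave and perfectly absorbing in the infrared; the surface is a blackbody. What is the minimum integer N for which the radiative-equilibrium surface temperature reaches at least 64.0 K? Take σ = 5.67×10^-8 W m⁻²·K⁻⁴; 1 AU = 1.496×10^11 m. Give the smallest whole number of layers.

d = 3.56 × 1.496×10^11 m = 5.326×10^11 m.
Spreading L over a sphere of radius d: S = 9.18×10^24/(4π·5.33×10^11²) = 2.576 W m⁻².
Top-of-atmosphere balance: σT_e⁴ = S(1−α)/4 = 0.3799 W m⁻² → T_e = 50.88 K.
Need (N+1)T_e⁴ ≥ T_s⁴, i.e. N+1 ≥ (64.0/50.88)⁴ = 2.504.
So N ≥ 1.504; the smallest integer is N = 2.

2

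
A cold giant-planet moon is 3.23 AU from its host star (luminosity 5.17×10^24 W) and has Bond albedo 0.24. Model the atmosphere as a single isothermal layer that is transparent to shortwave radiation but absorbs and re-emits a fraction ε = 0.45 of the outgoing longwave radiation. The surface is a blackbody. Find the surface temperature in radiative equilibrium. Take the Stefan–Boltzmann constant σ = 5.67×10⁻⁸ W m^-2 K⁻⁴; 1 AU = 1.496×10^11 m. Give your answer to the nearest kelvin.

d = 3.23 × 1.496×10^11 m = 4.832×10^11 m.
Flux at the orbit: S = L/(4πd²) = 5.17×10^24/(4π·(4.83×10^11)²) = 1.762 W m^-2.
The planet radiates to space at T_e = [S(1−α)/(4σ)]^(1/4) = 49.29 K.
The surface balance (absorbed SW + ε·downward IR = σT_s⁴) with T_a⁴ = T_s⁴/2 reduces to T_s = T_e·[2/(2−ε)]^¼ = 52.54 K.

53 kelvin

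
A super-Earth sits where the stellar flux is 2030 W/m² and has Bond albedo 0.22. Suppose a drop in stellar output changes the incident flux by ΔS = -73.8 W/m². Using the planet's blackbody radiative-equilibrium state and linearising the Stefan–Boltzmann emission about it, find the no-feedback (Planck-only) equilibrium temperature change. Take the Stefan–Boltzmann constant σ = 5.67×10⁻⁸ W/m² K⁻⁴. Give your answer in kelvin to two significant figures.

-2.6 K

The baseline emission temperature is T_e = 289.1 K.
ΔF = Δ[S(1−α)]/4 = (1−0.22)·-73.8/4 = -14.39 W/m².
Planck response: λ_P = 4σT_e³ = 4·5.67×10⁻⁸·(289.1)³ = 5.478 W/m²/K.
Hence the no-feedback warming is ΔF/(4σT_e³) = -2.63 K.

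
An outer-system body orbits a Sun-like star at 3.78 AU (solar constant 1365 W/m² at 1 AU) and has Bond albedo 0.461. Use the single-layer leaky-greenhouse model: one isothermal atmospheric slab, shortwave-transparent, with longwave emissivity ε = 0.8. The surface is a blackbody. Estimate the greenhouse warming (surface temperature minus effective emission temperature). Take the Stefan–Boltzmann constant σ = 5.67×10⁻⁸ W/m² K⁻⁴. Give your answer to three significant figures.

Irradiance scales as 1/d², so S = 1365 W/m² × (1/3.78)² = 95.53 W/m².
The planet radiates to space at T_e = [S(1−α)/(4σ)]^(1/4) = 122.8 K.
For a single slab of emissivity ε, T_s⁴ = 2T_e⁴/(2−ε); thus T_s = 122.8·(1.667)^(1/4) = 139.5 K.
T_s − T_e = 139.5 − 122.8 = 16.72 K.

16.7 K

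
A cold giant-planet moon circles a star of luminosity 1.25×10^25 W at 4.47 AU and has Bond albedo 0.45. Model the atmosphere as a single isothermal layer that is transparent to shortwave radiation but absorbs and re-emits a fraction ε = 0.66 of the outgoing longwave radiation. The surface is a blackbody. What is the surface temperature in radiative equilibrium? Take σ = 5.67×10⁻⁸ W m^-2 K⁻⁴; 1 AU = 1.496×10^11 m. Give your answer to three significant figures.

Orbital distance: d = 4.47 AU = 6.687×10^11 m.
Spreading L over a sphere of radius d: S = 1.25×10^25/(4π·6.69×10^11²) = 2.224 W m^-2.
At the top of the atmosphere, σT_e⁴ = S(1−α)/4 = 0.3059 W m^-2, giving T_e = 48.19 K.
For a single slab of emissivity ε, T_s⁴ = 2T_e⁴/(2−ε); thus T_s = 48.19·(1.493)^(1/4) = 53.27 K.

53.3 K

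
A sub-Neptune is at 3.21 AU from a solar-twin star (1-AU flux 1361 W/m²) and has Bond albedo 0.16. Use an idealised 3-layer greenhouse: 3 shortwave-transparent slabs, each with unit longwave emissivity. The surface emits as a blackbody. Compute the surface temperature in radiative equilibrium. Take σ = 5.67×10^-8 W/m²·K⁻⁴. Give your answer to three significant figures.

By the inverse-square law, S = 1361/3.21² = 132.1 W/m².
Top-of-atmosphere balance: σT_e⁴ = S(1−α)/4 = 27.74 W/m² → T_e = 148.7 K.
Layer-by-layer balance gives σT_s⁴ = (N+1)σT_e⁴, so T_s = 4^¼·148.7 = 210.3 K.

210 K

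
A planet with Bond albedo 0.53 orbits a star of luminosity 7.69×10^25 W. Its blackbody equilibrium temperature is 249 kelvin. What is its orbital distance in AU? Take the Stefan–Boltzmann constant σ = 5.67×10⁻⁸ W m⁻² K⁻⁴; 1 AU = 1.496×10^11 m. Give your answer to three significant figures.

The flux needed for this T is 4σT⁴/(1−0.53) = 1855 W m⁻².
S = L/(4πd²) → d = √(L/4πS) = √(7.69×10^25/(4π·1855)) = 5.744×10^10 m = 0.3839 AU.

0.384 AU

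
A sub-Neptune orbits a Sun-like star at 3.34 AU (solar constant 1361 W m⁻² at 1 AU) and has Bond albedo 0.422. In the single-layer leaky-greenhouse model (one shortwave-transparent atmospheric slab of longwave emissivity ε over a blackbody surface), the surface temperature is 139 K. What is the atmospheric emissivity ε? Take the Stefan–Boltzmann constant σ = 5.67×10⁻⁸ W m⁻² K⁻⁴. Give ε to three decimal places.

0.334

Irradiance scales as 1/d², so S = 1361 W m⁻² × (1/3.34)² = 122.0 W m⁻².
Effective temperature: T_e = [S(1−α)/(4σ)]^(1/4) = 132.8 K.
T_s⁴ = T_e⁴·2/(2−ε) → ε = 2 − 2(T_e/T_s)⁴ = 2 − 2·(132.8/139)⁴ = 0.3342.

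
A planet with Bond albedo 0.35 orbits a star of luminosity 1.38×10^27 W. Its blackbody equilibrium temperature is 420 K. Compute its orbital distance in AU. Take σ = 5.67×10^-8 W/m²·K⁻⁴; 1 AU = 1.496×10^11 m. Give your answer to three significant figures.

0.672 AU

Required flux: S = 4σT⁴/(1−α) = 10860 W/m².
S = L/(4πd²) → d = √(L/4πS) = √(1.38×10^27/(4π·10860)) = 1.006×10^11 m = 0.6723 AU.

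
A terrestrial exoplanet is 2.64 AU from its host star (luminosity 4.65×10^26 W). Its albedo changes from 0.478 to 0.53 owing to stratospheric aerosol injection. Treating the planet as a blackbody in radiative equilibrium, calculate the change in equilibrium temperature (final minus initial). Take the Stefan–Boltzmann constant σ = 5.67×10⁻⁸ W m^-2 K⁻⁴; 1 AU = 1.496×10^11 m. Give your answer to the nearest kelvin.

-4 kelvin

d = 2.64 × 1.496×10^11 m = 3.949×10^11 m.
Spreading L over a sphere of radius d: S = 4.65×10^26/(4π·3.95×10^11²) = 237.2 W m^-2.
Before: T₁ = [237.2·0.522/(4σ)]^(1/4) = 152.9 K.
Final:   T₂ = [S(1−0.53)/(4σ)]^(1/4) = 148.9 K.
ΔT = T₂ − T₁ = -3.958 K.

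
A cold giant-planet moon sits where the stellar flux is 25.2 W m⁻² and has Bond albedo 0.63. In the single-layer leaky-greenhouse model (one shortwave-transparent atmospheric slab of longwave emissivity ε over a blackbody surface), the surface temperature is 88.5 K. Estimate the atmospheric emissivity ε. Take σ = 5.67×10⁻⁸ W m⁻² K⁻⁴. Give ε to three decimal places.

0.660

Effective temperature: T_e = [S(1−α)/(4σ)]^(1/4) = 80.07 K.
T_s⁴ = T_e⁴·2/(2−ε) → ε = 2 − 2(T_e/T_s)⁴ = 2 − 2·(80.07/88.5)⁴ = 0.6597.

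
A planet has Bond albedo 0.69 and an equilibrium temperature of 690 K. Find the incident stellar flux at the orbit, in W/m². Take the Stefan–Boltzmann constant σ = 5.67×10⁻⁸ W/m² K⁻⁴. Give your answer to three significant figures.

Invert the energy balance for S: S = 4σT⁴/(1−α).
σT⁴ = 5.67×10⁻⁸·(690)⁴ = 12850 W/m².
So S = 4×12850/(1−0.69) = 1.658×10^5 W/m².

1.66×10^5 W/m²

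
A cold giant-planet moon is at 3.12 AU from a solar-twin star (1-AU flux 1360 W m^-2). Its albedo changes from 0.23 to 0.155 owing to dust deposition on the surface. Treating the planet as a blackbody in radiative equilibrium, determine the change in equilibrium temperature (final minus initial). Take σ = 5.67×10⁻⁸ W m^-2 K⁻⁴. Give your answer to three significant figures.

3.47 K

Irradiance scales as 1/d², so S = 1360 W m^-2 × (1/3.12)² = 139.7 W m^-2.
Initial: T₁ = [S(1−0.23)/(4σ)]^(1/4) = 147.6 K.
After:  T₂ = [139.7·0.845/(4σ)]^(1/4) = 151.0 K.
ΔT = T₂ − T₁ = 3.469 K.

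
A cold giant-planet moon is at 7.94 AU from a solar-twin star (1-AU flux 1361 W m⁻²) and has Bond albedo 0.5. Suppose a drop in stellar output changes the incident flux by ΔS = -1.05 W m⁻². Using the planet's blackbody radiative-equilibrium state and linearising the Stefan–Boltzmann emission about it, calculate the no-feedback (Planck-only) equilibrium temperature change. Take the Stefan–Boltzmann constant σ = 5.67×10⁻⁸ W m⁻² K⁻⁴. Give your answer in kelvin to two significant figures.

By the inverse-square law, S = 1361/7.94² = 21.59 W m⁻².
Unperturbed T_e = [21.59·(1−0.5)/(4σ)]^¼ = 83.06 K.
Only a fraction (1−α) is absorbed and it's spread over 4πR², so ΔF = (1−α)ΔS/4 = -0.1313 W m⁻².
Linearising σT⁴ gives d(σT⁴)/dT = 4σT_e³ = 0.1300 W m⁻² per K.
So ΔT₀ = -0.1313/0.1300 = -1.01 K.

-1.0 kelvin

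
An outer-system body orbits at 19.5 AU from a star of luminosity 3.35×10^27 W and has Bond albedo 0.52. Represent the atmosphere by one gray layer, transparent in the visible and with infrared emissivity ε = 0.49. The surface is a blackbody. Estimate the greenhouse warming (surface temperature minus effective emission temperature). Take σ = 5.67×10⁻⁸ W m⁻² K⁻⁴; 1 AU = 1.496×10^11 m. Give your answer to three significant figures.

6.57 K

Orbital distance: d = 19.5 AU = 2.917×10^12 m.
S = L/(4πd²) = 31.33 W m⁻².
Effective emission temperature (TOA balance): σT_e⁴ = S(1−α)/4 = 3.759 W m⁻² → T_e = 90.24 K.
For a single slab of emissivity ε, T_s⁴ = 2T_e⁴/(2−ε); thus T_s = 90.24·(1.325)^(1/4) = 96.80 K.
T_s − T_e = 96.80 − 90.24 = 6.568 K.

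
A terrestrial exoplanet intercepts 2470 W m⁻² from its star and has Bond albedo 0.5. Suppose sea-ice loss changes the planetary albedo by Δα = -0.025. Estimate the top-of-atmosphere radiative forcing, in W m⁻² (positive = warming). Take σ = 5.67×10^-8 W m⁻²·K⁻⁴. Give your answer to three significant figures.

The change in absorbed flux is Δ[S(1−α)/4] = −SΔα/4 = 15.44 W m⁻².

15.4 W m⁻²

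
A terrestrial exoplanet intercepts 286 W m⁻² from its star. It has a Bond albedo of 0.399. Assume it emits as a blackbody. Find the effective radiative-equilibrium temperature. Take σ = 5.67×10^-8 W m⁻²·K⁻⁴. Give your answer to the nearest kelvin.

Averaging over the sphere, the absorbed flux is S(1−α)/4 = 42.97 W m⁻².
In equilibrium σT⁴ equals this, so T = 165.9 K.

166 K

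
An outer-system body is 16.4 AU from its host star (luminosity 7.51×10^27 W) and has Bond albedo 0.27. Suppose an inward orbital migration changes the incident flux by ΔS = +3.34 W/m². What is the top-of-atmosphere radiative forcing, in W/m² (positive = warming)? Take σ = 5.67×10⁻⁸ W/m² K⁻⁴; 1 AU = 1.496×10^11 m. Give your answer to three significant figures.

0.610 W/m²

d = 16.4 × 1.496×10^11 m = 2.453×10^12 m.
Spreading L over a sphere of radius d: S = 7.51×10^27/(4π·2.45×10^12²) = 99.28 W/m².
TOA radiative forcing: ΔF = (1−α)ΔS/4 = 0.73·(+3.34)/4 = 0.6095 W/m².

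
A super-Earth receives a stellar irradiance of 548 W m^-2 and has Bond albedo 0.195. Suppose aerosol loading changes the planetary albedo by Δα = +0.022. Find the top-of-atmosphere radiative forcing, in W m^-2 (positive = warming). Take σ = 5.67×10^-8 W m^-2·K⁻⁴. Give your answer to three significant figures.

ΔF = −(S/4)Δα = −(548.0/4)×(+0.022) = -3.014 W m^-2.

-3.01 W m^-2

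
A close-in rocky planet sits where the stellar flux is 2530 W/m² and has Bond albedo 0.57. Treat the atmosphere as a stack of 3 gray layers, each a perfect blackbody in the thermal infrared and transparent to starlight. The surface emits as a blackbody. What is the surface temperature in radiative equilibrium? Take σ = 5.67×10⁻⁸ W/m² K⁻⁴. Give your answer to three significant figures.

372 kelvin

The effective emission temperature is T_e = [S(1−α)/(4σ)]^¼ = 263.2 K.
For an N-layer opaque stack, T_s⁴ = (N+1)T_e⁴, hence T_s = (4)^(1/4)×263.2 K = 372.2 K.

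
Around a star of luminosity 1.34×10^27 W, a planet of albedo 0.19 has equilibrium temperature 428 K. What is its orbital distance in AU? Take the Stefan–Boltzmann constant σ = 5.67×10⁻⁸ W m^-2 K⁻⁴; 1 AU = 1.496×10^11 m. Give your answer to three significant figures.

The flux needed for this T is 4σT⁴/(1−0.19) = 9396 W m^-2.
From L = 4πd²S, d = √(1.34×10^27/(4π·9396)) = 1.065×10^11 m = 0.7121 AU.

0.712 AU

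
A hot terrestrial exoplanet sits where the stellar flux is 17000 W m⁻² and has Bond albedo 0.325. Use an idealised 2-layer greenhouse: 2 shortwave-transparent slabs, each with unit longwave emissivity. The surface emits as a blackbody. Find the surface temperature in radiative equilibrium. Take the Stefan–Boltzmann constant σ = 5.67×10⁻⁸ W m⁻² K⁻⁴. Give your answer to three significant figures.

OLR = S(1−α)/4 = 2869 W m⁻²; the top layer radiates at T_e = 474.3 K.
Layer-by-layer balance gives σT_s⁴ = (N+1)σT_e⁴, so T_s = 3^¼·474.3 = 624.2 K.

624 kelvin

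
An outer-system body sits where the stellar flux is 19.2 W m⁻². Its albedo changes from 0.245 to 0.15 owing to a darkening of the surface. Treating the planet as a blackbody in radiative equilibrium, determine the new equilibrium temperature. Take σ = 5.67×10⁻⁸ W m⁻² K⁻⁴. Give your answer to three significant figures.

92.1 K

With the new albedo, S(1−α₂)/4 = 4.080 W m⁻², so T₂ = 92.10 K.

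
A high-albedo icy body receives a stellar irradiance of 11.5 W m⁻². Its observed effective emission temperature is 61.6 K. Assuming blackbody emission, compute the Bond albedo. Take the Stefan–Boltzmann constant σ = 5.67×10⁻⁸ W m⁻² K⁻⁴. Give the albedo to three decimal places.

Energy balance: S(1−α)/4 = σT⁴, so 1−α = 4σT⁴/S.
σT⁴ = 0.8164 W m⁻², so 4σT⁴ = 3.266 W m⁻².
1−α = 3.266/11.50 = 0.2840, so α = 0.7160.

0.716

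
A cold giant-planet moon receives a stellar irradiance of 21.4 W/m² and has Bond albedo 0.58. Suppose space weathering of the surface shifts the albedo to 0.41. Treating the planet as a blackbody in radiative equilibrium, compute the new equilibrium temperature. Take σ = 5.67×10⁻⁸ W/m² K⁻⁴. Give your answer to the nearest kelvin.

New equilibrium: T₂ = [(1−0.41)·21.40/(4σ)]^(1/4) = 86.38 K.

86 K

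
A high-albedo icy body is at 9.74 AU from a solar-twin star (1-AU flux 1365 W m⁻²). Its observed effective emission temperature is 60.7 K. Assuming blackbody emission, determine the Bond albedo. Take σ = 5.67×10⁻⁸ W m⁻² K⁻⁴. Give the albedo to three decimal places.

Irradiance scales as 1/d², so S = 1365 W m⁻² × (1/9.74)² = 14.39 W m⁻².
Rearranging the radiative balance, α = 1 − 4σT⁴/S.
4σT⁴ = 4·5.67×10⁻⁸·(60.7)⁴ = 3.079 W m⁻².
1−α = 3.079/14.39 = 0.2140, so α = 0.7860.

0.786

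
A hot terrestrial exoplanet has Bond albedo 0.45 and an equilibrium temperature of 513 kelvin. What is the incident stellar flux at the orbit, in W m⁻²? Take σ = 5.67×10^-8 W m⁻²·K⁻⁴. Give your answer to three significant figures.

Invert the energy balance for S: S = 4σT⁴/(1−α).
σT⁴ = 5.67×10⁻⁸·(513)⁴ = 3927 W m⁻².
So S = 4×3927/(1−0.45) = 28560 W m⁻².

28600 W m⁻²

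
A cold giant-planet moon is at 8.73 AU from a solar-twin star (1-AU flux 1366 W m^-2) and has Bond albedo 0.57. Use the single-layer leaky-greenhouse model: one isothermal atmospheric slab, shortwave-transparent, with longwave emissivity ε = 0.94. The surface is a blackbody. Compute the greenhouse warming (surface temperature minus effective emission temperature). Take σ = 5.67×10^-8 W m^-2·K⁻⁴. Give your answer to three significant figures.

13.1 K

By the inverse-square law, S = 1366/8.73² = 17.92 W m^-2.
At the top of the atmosphere, σT_e⁴ = S(1−α)/4 = 1.927 W m^-2, giving T_e = 76.35 K.
The surface balance (absorbed SW + ε·downward IR = σT_s⁴) with T_a⁴ = T_s⁴/2 reduces to T_s = T_e·[2/(2−ε)]^¼ = 89.48 K.
The atmosphere warms the surface by 13.13 K.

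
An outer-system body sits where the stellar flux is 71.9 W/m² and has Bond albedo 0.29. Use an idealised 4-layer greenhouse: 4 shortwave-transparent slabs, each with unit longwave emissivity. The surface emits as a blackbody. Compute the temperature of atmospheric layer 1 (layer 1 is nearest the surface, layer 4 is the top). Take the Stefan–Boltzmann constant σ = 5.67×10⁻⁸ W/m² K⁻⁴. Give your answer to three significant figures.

173 kelvin

Top-of-atmosphere balance: σT_e⁴ = S(1−α)/4 = 12.76 W/m² → T_e = 122.5 K.
In the N-layer model, layer k (counted from the surface) has T_k = (N+1−k)^(1/4)·T_e.
T_1 = (4)^(1/4)·122.5 = 173.2 K.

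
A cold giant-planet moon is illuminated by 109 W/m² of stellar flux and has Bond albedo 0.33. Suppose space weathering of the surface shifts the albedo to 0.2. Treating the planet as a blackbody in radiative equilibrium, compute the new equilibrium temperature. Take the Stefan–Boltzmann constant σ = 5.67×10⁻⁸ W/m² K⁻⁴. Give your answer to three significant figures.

140 kelvin

T₂ = [S(1−α₂)/(4σ)]^(1/4) = [109.0·0.8/(4σ)]^(1/4) = 140.0 K.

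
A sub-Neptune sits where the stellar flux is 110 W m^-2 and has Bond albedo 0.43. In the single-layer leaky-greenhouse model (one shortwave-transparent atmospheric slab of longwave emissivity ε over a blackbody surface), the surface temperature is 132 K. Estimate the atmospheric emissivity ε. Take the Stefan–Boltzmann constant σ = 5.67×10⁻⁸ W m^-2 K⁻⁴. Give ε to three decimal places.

First, T_e = [110.0·(1−0.43)/(4σ)]^(1/4) = 128.9 K.
Since (2−ε)/2 = (T_e/T_s)⁴ = 0.9106, ε = 0.1788.

0.179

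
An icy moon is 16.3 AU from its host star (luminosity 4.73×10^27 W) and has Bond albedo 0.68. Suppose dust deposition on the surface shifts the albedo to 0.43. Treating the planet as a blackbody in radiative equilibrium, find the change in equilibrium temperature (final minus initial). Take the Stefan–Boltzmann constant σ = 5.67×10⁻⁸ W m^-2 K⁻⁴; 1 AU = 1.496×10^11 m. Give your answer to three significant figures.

d = 16.3 × 1.496×10^11 m = 2.438×10^12 m.
S = L/(4πd²) = 63.30 W m^-2.
Before: T₁ = [63.30·0.32/(4σ)]^(1/4) = 97.21 K.
Final:   T₂ = [S(1−0.43)/(4σ)]^(1/4) = 112.3 K.
ΔT = T₂ − T₁ = 15.09 K.

15.1 kelvin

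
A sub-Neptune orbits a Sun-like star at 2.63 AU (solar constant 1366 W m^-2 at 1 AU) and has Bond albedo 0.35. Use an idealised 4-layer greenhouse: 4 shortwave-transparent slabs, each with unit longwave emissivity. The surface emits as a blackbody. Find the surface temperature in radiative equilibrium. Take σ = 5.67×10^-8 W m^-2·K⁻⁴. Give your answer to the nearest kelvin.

231 K

By the inverse-square law, S = 1366/2.63² = 197.5 W m^-2.
The effective emission temperature is T_e = [S(1−α)/(4σ)]^¼ = 154.2 K.
With N = 4 opaque layers, T_s = (N+1)^(1/4)·T_e = 5^(1/4)·154.2 = 230.6 K.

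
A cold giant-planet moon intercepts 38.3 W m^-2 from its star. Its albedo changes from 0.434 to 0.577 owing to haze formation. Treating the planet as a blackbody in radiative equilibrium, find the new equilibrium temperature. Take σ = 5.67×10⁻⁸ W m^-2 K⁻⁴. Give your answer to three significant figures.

New equilibrium: T₂ = [(1−0.577)·38.30/(4σ)]^(1/4) = 91.93 K.

91.9 K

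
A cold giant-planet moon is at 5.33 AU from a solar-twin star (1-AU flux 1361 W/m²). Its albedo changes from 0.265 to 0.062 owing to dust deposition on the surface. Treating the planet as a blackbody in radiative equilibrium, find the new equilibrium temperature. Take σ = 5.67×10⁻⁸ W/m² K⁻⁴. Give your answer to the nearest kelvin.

119 K

By the inverse-square law, S = 1361/5.33² = 47.91 W/m².
New equilibrium: T₂ = [(1−0.062)·47.91/(4σ)]^(1/4) = 118.6 K.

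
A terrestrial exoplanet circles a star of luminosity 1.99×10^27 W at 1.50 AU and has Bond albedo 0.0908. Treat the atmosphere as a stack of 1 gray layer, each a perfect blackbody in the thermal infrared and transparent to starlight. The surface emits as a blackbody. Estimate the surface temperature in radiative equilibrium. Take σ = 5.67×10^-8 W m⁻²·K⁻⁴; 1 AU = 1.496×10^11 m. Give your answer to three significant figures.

398 K

d = 1.50 × 1.496×10^11 m = 2.244×10^11 m.
Spreading L over a sphere of radius d: S = 1.99×10^27/(4π·2.24×10^11²) = 3145 W m⁻².
The effective emission temperature is T_e = [S(1−α)/(4σ)]^¼ = 335.1 K.
For an N-layer opaque stack, T_s⁴ = (N+1)T_e⁴, hence T_s = (2)^(1/4)×335.1 K = 398.5 K.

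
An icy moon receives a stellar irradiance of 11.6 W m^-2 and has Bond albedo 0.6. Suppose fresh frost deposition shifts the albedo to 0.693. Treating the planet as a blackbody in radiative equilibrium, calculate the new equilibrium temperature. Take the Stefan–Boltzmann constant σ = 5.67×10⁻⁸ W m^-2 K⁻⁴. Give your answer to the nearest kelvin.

63 kelvin

With the new albedo, S(1−α₂)/4 = 0.8903 W m^-2, so T₂ = 62.95 K.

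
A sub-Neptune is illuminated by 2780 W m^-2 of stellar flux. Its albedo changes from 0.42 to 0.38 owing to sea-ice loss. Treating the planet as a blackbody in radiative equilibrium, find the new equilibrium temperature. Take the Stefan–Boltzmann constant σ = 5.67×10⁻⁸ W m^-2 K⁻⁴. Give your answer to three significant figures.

New equilibrium: T₂ = [(1−0.38)·2780/(4σ)]^(1/4) = 295.3 K.

295 kelvin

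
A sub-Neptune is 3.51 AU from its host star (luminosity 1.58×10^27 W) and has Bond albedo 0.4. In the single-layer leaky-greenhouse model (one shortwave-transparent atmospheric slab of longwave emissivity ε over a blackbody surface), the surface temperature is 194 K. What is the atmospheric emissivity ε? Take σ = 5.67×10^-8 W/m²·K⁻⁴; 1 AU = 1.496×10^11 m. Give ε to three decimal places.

0.297

d = 3.51 × 1.496×10^11 m = 5.251×10^11 m.
Spreading L over a sphere of radius d: S = 1.58×10^27/(4π·5.25×10^11²) = 456.0 W/m².
Effective temperature: T_e = [S(1−α)/(4σ)]^(1/4) = 186.4 K.
T_s⁴ = T_e⁴·2/(2−ε) → ε = 2 − 2(T_e/T_s)⁴ = 2 − 2·(186.4/194)⁴ = 0.2967.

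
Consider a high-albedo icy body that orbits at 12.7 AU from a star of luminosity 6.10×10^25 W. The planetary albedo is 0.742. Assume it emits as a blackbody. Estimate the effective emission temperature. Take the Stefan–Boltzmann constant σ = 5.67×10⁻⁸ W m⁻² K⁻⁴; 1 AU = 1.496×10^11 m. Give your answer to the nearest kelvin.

d = 12.7 × 1.496×10^11 m = 1.900×10^12 m.
Spreading L over a sphere of radius d: S = 6.10×10^25/(4π·1.90×10^12²) = 1.345 W m⁻².
Averaging over the sphere, the absorbed flux is S(1−α)/4 = 0.08674 W m⁻².
Balancing against σT⁴: T = (0.08674/5.67×10⁻⁸)^(1/4) = 35.17 K.

35 kelvin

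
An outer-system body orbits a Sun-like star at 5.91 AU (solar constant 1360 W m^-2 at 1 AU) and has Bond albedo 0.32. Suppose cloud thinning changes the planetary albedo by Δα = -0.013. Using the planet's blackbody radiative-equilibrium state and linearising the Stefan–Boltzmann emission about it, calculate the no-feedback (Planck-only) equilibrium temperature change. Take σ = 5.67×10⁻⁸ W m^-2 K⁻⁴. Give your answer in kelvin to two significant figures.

Irradiance scales as 1/d², so S = 1360 W m^-2 × (1/5.91)² = 38.94 W m^-2.
Unperturbed T_e = [38.94·(1−0.32)/(4σ)]^¼ = 103.9 K.
The change in absorbed flux is Δ[S(1−α)/4] = −SΔα/4 = 0.1265 W m^-2.
Planck response: λ_P = 4σT_e³ = 4·5.67×10⁻⁸·(103.9)³ = 0.2547 W m^-2/K.
So ΔT₀ = 0.1265/0.2547 = 0.497 K.

0.50 K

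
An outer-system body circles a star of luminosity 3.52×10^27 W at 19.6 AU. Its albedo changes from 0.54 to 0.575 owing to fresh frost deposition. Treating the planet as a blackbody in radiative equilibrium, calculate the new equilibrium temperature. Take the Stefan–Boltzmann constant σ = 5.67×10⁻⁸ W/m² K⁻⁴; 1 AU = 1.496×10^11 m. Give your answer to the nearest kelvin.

88 K

d = 19.6 × 1.496×10^11 m = 2.932×10^12 m.
S = L/(4πd²) = 32.58 W/m².
With the new albedo, S(1−α₂)/4 = 3.462 W/m², so T₂ = 88.39 K.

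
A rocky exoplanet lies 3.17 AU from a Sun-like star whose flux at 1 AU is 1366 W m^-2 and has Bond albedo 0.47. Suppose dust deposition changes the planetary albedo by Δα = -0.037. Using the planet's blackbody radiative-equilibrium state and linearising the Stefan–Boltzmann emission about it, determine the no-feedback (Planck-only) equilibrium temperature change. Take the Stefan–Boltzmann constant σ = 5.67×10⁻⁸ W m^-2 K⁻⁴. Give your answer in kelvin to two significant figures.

Irradiance scales as 1/d², so S = 1366 W m^-2 × (1/3.17)² = 135.9 W m^-2.
Unperturbed T_e = [135.9·(1−0.47)/(4σ)]^¼ = 133.5 K.
ΔF = −(S/4)Δα = −(135.9/4)×(-0.037) = 1.257 W m^-2.
Linearising σT⁴ gives d(σT⁴)/dT = 4σT_e³ = 0.5397 W m^-2 per K.
So ΔT₀ = 1.257/0.5397 = 2.33 K.

2.3 K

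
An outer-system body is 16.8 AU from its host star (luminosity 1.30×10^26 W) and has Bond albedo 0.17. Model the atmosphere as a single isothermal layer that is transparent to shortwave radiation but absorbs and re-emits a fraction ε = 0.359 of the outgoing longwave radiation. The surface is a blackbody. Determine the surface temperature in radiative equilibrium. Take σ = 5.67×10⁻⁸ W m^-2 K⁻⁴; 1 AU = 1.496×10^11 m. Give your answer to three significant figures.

52.0 K

Orbital distance: d = 16.8 AU = 2.513×10^12 m.
Flux at the orbit: S = L/(4πd²) = 1.30×10^26/(4π·(2.51×10^12)²) = 1.638 W m^-2.
The planet radiates to space at T_e = [S(1−α)/(4σ)]^(1/4) = 49.48 K.
The surface balance (absorbed SW + ε·downward IR = σT_s⁴) with T_a⁴ = T_s⁴/2 reduces to T_s = T_e·[2/(2−ε)]^¼ = 51.99 K.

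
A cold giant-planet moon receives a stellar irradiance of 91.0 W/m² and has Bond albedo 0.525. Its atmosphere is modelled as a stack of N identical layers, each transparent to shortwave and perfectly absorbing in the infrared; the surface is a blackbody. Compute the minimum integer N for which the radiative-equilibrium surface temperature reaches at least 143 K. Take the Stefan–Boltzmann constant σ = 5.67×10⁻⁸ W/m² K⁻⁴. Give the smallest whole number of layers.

2

The effective emission temperature is T_e = [S(1−α)/(4σ)]^¼ = 117.5 K.
Need (N+1)T_e⁴ ≥ T_s⁴, i.e. N+1 ≥ (143/117.5)⁴ = 2.194.
The minimum whole number is N = 2.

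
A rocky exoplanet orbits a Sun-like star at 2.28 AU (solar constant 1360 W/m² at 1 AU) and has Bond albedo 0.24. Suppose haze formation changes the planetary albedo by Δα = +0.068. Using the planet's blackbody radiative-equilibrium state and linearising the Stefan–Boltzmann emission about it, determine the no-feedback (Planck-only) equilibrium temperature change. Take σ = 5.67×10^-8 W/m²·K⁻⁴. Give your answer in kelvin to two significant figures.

By the inverse-square law, S = 1360/2.28² = 261.6 W/m².
Reference equilibrium: T_e = [S(1−α)/(4σ)]^(1/4) = 172.1 K.
The change in absorbed flux is Δ[S(1−α)/4] = −SΔα/4 = -4.448 W/m².
The Planck feedback parameter is 4σT_e³ = 1.156 W/m²/K.
Hence the no-feedback warming is ΔF/(4σT_e³) = -3.85 K.

-3.8 K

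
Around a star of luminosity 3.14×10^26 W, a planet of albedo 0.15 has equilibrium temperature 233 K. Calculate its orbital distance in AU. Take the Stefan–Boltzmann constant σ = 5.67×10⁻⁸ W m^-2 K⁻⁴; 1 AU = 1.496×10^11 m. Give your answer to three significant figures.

1.19 AU

The flux needed for this T is 4σT⁴/(1−0.15) = 786.4 W m^-2.
From L = 4πd²S, d = √(3.14×10^26/(4π·786.4)) = 1.783×10^11 m = 1.192 AU.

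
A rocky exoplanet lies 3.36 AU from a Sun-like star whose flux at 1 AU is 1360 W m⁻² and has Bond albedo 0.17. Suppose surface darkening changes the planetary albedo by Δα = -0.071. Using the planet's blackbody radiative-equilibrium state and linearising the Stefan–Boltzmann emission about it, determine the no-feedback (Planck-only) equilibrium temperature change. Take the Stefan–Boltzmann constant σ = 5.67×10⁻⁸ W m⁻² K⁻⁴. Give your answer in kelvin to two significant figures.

Irradiance scales as 1/d², so S = 1360 W m⁻² × (1/3.36)² = 120.5 W m⁻².
The baseline emission temperature is T_e = 144.9 K.
The change in absorbed flux is Δ[S(1−α)/4] = −SΔα/4 = 2.138 W m⁻².
The Planck feedback parameter is 4σT_e³ = 0.6900 W m⁻²/K.
Hence the no-feedback warming is ΔF/(4σT_e³) = 3.10 K.

3.1 kelvin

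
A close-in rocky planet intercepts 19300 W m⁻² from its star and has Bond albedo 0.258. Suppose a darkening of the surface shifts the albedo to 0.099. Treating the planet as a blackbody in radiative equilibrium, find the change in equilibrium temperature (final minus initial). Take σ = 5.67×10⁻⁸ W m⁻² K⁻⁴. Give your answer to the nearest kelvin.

With α = 0.258, T₁ = 501.3 K.
With α = 0.099, T₂ = 526.2 K.
ΔT = T₂ − T₁ = 24.93 K.

25 kelvin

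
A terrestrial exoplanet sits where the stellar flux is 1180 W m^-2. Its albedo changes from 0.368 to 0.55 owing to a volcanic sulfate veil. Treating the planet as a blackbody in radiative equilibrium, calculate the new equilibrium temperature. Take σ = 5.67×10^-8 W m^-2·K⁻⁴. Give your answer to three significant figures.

220 K

T₂ = [S(1−α₂)/(4σ)]^(1/4) = [1180·0.45/(4σ)]^(1/4) = 220.0 K.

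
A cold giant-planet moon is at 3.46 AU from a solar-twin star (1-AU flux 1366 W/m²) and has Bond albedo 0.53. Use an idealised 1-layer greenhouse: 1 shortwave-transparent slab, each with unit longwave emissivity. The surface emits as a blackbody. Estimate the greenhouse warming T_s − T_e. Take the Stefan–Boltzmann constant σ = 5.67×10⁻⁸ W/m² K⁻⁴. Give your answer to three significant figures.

23.5 kelvin

By the inverse-square law, S = 1366/3.46² = 114.1 W/m².
OLR = S(1−α)/4 = 13.41 W/m²; the top layer radiates at T_e = 124.0 K.
Surface: T_s = (2)^¼·T_e = 147.5 K.
Warming: T_s − T_e = 23.46 K.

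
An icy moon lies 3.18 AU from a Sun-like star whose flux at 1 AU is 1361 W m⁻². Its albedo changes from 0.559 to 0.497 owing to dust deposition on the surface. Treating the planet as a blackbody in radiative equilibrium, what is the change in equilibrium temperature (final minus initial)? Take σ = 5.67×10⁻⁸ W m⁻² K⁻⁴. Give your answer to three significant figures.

4.25 K

Flux at the orbit: S = 1361/(3.18)² = 134.6 W m⁻².
Before: T₁ = [134.6·0.441/(4σ)]^(1/4) = 127.2 K.
After:  T₂ = [134.6·0.503/(4σ)]^(1/4) = 131.4 K.
Change: 131.4 − 127.2 = 4.252 K.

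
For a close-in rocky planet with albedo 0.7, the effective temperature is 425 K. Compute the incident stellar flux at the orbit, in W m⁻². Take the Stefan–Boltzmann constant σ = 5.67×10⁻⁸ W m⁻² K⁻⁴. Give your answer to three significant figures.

24700 W m⁻²

Invert the energy balance for S: S = 4σT⁴/(1−α).
σT⁴ = 5.67×10⁻⁸·(425)⁴ = 1850 W m⁻².
S = 4·1850/0.3 = 24660 W m⁻².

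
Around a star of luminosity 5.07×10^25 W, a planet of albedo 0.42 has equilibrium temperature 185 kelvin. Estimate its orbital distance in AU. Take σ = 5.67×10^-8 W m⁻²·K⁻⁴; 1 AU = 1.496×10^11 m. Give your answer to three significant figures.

Energy balance gives S = 4σT⁴/(1−α) = 458.0 W m⁻².
S = L/(4πd²) → d = √(L/4πS) = √(5.07×10^25/(4π·458.0)) = 9.385×10^10 m = 0.6274 AU.

0.627 AU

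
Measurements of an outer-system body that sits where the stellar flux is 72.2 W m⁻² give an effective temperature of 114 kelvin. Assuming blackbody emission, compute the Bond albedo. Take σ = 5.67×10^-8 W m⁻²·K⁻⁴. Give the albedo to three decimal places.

0.469

From σT⁴ = S(1−α)/4 we invert for α: 1−α = 4σT⁴/S.
4σT⁴ = 4·5.67×10⁻⁸·(114)⁴ = 38.31 W m⁻².
Hence α = 1 − 38.31/72.20 = 0.4695.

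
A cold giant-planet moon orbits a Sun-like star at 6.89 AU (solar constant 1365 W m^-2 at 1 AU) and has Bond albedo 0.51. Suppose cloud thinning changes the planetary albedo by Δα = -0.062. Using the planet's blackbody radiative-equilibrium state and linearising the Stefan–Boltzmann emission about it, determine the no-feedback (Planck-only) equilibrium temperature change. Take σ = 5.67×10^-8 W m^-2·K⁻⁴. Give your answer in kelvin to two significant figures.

2.8 K

By the inverse-square law, S = 1365/6.89² = 28.75 W m^-2.
The baseline emission temperature is T_e = 88.78 K.
The change in absorbed flux is Δ[S(1−α)/4] = −SΔα/4 = 0.4457 W m^-2.
Planck response: λ_P = 4σT_e³ = 4·5.67×10⁻⁸·(88.78)³ = 0.1587 W m^-2/K.
So ΔT₀ = 0.4457/0.1587 = 2.81 K.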